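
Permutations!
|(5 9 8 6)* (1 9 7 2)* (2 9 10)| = 15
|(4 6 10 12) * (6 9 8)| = 6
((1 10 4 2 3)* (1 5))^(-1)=((1 10 4 2 3 5))^(-1)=(1 5 3 2 4 10)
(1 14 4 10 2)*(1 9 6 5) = (1 14 4 10 2 9 6 5) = [0, 14, 9, 3, 10, 1, 5, 7, 8, 6, 2, 11, 12, 13, 4]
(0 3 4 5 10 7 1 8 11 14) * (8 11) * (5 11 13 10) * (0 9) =[3, 13, 2, 4, 11, 5, 6, 1, 8, 0, 7, 14, 12, 10, 9] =(0 3 4 11 14 9)(1 13 10 7)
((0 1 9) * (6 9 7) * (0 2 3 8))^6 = ((0 1 7 6 9 2 3 8))^6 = (0 3 9 7)(1 8 2 6)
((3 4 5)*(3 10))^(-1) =((3 4 5 10))^(-1) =(3 10 5 4)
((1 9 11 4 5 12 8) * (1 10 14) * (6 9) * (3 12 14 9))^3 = (1 12 9 5 6 8 11 14 3 10 4)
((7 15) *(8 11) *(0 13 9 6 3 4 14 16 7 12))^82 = (0 4 12 3 15 6 7 9 16 13 14)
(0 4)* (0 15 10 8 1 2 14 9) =(0 4 15 10 8 1 2 14 9) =[4, 2, 14, 3, 15, 5, 6, 7, 1, 0, 8, 11, 12, 13, 9, 10]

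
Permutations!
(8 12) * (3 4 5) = (3 4 5)(8 12) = [0, 1, 2, 4, 5, 3, 6, 7, 12, 9, 10, 11, 8]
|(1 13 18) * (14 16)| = 6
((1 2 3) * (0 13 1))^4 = (0 3 2 1 13)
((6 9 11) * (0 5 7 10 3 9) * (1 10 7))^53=((0 5 1 10 3 9 11 6))^53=(0 9 1 6 3 5 11 10)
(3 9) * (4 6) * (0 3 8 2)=(0 3 9 8 2)(4 6)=[3, 1, 0, 9, 6, 5, 4, 7, 2, 8]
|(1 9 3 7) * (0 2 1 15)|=|(0 2 1 9 3 7 15)|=7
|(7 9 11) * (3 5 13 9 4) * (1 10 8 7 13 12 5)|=6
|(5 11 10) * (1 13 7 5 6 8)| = 8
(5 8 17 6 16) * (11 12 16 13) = (5 8 17 6 13 11 12 16) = [0, 1, 2, 3, 4, 8, 13, 7, 17, 9, 10, 12, 16, 11, 14, 15, 5, 6]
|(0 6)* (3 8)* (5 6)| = |(0 5 6)(3 8)| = 6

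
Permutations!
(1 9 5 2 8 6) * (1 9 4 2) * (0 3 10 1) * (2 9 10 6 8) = (0 3 6 10 1 4 9 5) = [3, 4, 2, 6, 9, 0, 10, 7, 8, 5, 1]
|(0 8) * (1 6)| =2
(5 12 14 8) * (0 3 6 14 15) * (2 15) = (0 3 6 14 8 5 12 2 15) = [3, 1, 15, 6, 4, 12, 14, 7, 5, 9, 10, 11, 2, 13, 8, 0]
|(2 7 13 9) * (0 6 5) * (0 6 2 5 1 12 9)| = 20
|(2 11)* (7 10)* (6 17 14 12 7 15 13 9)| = |(2 11)(6 17 14 12 7 10 15 13 9)| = 18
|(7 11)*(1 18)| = |(1 18)(7 11)| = 2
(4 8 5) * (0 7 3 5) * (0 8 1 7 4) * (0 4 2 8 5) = (0 2 8 5 4 1 7 3) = [2, 7, 8, 0, 1, 4, 6, 3, 5]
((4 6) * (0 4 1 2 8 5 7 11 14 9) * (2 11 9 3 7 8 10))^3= ((0 4 6 1 11 14 3 7 9)(2 10)(5 8))^3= (0 1 3)(2 10)(4 11 7)(5 8)(6 14 9)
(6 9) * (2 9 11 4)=[0, 1, 9, 3, 2, 5, 11, 7, 8, 6, 10, 4]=(2 9 6 11 4)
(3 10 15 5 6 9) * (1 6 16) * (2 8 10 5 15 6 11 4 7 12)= (1 11 4 7 12 2 8 10 6 9 3 5 16)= [0, 11, 8, 5, 7, 16, 9, 12, 10, 3, 6, 4, 2, 13, 14, 15, 1]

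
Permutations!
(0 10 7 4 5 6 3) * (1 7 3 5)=[10, 7, 2, 0, 1, 6, 5, 4, 8, 9, 3]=(0 10 3)(1 7 4)(5 6)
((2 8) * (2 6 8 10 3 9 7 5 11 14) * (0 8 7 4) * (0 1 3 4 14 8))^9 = (1 9 2 4 3 14 10)(5 7 6 8 11)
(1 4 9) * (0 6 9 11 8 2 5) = (0 6 9 1 4 11 8 2 5) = [6, 4, 5, 3, 11, 0, 9, 7, 2, 1, 10, 8]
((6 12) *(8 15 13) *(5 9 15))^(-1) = ((5 9 15 13 8)(6 12))^(-1) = (5 8 13 15 9)(6 12)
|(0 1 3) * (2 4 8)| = |(0 1 3)(2 4 8)| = 3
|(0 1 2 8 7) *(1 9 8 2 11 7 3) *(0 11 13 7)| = 8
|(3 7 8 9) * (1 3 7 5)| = 3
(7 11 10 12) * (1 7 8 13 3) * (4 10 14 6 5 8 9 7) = (1 4 10 12 9 7 11 14 6 5 8 13 3) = [0, 4, 2, 1, 10, 8, 5, 11, 13, 7, 12, 14, 9, 3, 6]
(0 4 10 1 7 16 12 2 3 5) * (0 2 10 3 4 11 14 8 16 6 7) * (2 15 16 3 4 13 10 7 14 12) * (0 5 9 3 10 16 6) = (0 11 12 7)(1 5 15 6 14 8 10)(2 13 16)(3 9) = [11, 5, 13, 9, 4, 15, 14, 0, 10, 3, 1, 12, 7, 16, 8, 6, 2]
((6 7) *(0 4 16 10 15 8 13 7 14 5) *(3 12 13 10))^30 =(16)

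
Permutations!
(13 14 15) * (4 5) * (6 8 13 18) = (4 5)(6 8 13 14 15 18) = [0, 1, 2, 3, 5, 4, 8, 7, 13, 9, 10, 11, 12, 14, 15, 18, 16, 17, 6]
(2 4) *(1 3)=[0, 3, 4, 1, 2]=(1 3)(2 4)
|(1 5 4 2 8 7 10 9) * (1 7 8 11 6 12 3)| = |(1 5 4 2 11 6 12 3)(7 10 9)| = 24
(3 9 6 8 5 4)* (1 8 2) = [0, 8, 1, 9, 3, 4, 2, 7, 5, 6] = (1 8 5 4 3 9 6 2)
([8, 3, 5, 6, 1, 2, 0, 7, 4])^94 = [3, 8, 2, 4, 0, 5, 1, 7, 6]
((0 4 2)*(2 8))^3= ((0 4 8 2))^3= (0 2 8 4)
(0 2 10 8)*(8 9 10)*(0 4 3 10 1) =(0 2 8 4 3 10 9 1) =[2, 0, 8, 10, 3, 5, 6, 7, 4, 1, 9]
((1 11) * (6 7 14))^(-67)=((1 11)(6 7 14))^(-67)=(1 11)(6 14 7)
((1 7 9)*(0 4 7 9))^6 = ((0 4 7)(1 9))^6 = (9)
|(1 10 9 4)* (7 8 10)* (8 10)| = |(1 7 10 9 4)| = 5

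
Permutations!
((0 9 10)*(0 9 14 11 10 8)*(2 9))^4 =((0 14 11 10 2 9 8))^4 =(0 2 14 9 11 8 10)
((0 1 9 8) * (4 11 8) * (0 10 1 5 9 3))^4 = (0 11 3 4 1 9 10 5 8)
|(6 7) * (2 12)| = |(2 12)(6 7)| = 2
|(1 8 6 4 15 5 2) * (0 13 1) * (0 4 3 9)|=|(0 13 1 8 6 3 9)(2 4 15 5)|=28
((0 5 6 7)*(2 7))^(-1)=(0 7 2 6 5)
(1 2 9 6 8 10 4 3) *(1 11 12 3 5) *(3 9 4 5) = [0, 2, 4, 11, 3, 1, 8, 7, 10, 6, 5, 12, 9] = (1 2 4 3 11 12 9 6 8 10 5)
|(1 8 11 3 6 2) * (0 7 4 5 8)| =10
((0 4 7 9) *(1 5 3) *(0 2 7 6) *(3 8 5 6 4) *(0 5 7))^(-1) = ((0 3 1 6 5 8 7 9 2))^(-1) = (0 2 9 7 8 5 6 1 3)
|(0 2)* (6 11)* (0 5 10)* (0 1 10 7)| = |(0 2 5 7)(1 10)(6 11)| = 4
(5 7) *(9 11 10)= (5 7)(9 11 10)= [0, 1, 2, 3, 4, 7, 6, 5, 8, 11, 9, 10]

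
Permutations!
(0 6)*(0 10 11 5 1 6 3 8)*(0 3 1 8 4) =(0 1 6 10 11 5 8 3 4) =[1, 6, 2, 4, 0, 8, 10, 7, 3, 9, 11, 5]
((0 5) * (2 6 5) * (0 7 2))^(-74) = (2 5)(6 7) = ((2 6 5 7))^(-74)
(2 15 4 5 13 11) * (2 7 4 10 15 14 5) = (2 14 5 13 11 7 4)(10 15) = [0, 1, 14, 3, 2, 13, 6, 4, 8, 9, 15, 7, 12, 11, 5, 10]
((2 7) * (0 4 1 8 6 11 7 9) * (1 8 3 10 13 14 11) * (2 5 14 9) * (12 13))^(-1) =((0 4 8 6 1 3 10 12 13 9)(5 14 11 7))^(-1) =(0 9 13 12 10 3 1 6 8 4)(5 7 11 14)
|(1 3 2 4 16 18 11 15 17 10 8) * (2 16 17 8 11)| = 11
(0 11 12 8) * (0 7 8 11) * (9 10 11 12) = (12)(7 8)(9 10 11) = [0, 1, 2, 3, 4, 5, 6, 8, 7, 10, 11, 9, 12]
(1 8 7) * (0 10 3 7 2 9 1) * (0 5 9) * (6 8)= (0 10 3 7 5 9 1 6 8 2)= [10, 6, 0, 7, 4, 9, 8, 5, 2, 1, 3]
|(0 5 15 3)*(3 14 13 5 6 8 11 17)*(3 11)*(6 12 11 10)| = 8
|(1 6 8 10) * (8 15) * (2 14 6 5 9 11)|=10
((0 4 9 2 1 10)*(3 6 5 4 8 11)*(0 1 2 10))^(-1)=((0 8 11 3 6 5 4 9 10 1))^(-1)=(0 1 10 9 4 5 6 3 11 8)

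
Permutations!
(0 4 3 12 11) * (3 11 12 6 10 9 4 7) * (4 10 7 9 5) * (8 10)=(12)(0 9 8 10 5 4 11)(3 6 7)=[9, 1, 2, 6, 11, 4, 7, 3, 10, 8, 5, 0, 12]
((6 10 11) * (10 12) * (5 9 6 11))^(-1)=(5 10 12 6 9)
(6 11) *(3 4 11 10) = [0, 1, 2, 4, 11, 5, 10, 7, 8, 9, 3, 6] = (3 4 11 6 10)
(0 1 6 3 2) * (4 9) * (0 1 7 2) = (0 7 2 1 6 3)(4 9) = [7, 6, 1, 0, 9, 5, 3, 2, 8, 4]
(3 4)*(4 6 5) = [0, 1, 2, 6, 3, 4, 5] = (3 6 5 4)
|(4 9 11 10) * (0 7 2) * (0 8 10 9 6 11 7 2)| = |(0 2 8 10 4 6 11 9 7)| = 9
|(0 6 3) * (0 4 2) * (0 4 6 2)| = 6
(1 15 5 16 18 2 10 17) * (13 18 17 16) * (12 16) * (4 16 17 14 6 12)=(1 15 5 13 18 2 10 4 16 14 6 12 17)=[0, 15, 10, 3, 16, 13, 12, 7, 8, 9, 4, 11, 17, 18, 6, 5, 14, 1, 2]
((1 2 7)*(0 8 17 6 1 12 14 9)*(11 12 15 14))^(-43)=((0 8 17 6 1 2 7 15 14 9)(11 12))^(-43)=(0 15 1 8 14 2 17 9 7 6)(11 12)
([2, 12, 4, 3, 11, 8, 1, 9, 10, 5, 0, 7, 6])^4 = (0 7 10 11 8 4 5 2 9)(1 12 6)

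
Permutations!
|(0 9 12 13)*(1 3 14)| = 12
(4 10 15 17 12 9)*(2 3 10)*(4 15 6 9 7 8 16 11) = (2 3 10 6 9 15 17 12 7 8 16 11 4) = [0, 1, 3, 10, 2, 5, 9, 8, 16, 15, 6, 4, 7, 13, 14, 17, 11, 12]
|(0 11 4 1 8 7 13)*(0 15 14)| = |(0 11 4 1 8 7 13 15 14)| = 9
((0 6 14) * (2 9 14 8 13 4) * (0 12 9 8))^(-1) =(0 6)(2 4 13 8)(9 12 14) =((0 6)(2 8 13 4)(9 14 12))^(-1)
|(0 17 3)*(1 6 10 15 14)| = 15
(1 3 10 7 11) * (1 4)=(1 3 10 7 11 4)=[0, 3, 2, 10, 1, 5, 6, 11, 8, 9, 7, 4]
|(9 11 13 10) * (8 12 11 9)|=|(8 12 11 13 10)|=5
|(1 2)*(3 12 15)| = 6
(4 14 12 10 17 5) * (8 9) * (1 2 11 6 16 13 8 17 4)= [0, 2, 11, 3, 14, 1, 16, 7, 9, 17, 4, 6, 10, 8, 12, 15, 13, 5]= (1 2 11 6 16 13 8 9 17 5)(4 14 12 10)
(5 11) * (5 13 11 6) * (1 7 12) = (1 7 12)(5 6)(11 13) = [0, 7, 2, 3, 4, 6, 5, 12, 8, 9, 10, 13, 1, 11]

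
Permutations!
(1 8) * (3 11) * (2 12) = [0, 8, 12, 11, 4, 5, 6, 7, 1, 9, 10, 3, 2] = (1 8)(2 12)(3 11)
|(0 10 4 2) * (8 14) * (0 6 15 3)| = |(0 10 4 2 6 15 3)(8 14)| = 14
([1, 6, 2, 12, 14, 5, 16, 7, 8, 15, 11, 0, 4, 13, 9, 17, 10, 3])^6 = [0, 1, 2, 17, 12, 5, 6, 7, 8, 14, 10, 11, 3, 13, 4, 9, 16, 15]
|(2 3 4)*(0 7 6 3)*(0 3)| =3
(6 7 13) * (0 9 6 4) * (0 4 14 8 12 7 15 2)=[9, 1, 0, 3, 4, 5, 15, 13, 12, 6, 10, 11, 7, 14, 8, 2]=(0 9 6 15 2)(7 13 14 8 12)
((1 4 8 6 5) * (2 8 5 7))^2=((1 4 5)(2 8 6 7))^2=(1 5 4)(2 6)(7 8)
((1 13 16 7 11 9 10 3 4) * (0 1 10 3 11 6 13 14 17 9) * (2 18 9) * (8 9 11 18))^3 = ((0 1 14 17 2 8 9 3 4 10 18 11)(6 13 16 7))^3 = (0 17 9 10)(1 2 3 18)(4 11 14 8)(6 7 16 13)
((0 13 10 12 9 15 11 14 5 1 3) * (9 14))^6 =((0 13 10 12 14 5 1 3)(9 15 11))^6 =(15)(0 1 14 10)(3 5 12 13)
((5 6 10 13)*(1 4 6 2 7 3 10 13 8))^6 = (1 7 6 10 5)(2 4 3 13 8)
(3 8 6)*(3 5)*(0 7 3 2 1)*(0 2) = (0 7 3 8 6 5)(1 2) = [7, 2, 1, 8, 4, 0, 5, 3, 6]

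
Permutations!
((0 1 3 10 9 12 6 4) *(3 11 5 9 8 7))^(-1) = ((0 1 11 5 9 12 6 4)(3 10 8 7))^(-1) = (0 4 6 12 9 5 11 1)(3 7 8 10)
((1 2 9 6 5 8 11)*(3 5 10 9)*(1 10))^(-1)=(1 6 9 10 11 8 5 3 2)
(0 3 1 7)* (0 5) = (0 3 1 7 5) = [3, 7, 2, 1, 4, 0, 6, 5]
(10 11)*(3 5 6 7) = (3 5 6 7)(10 11) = [0, 1, 2, 5, 4, 6, 7, 3, 8, 9, 11, 10]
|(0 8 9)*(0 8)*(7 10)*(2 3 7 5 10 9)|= 10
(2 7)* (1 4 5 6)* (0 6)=(0 6 1 4 5)(2 7)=[6, 4, 7, 3, 5, 0, 1, 2]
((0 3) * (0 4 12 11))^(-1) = (0 11 12 4 3)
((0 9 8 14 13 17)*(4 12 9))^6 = ((0 4 12 9 8 14 13 17))^6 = (0 13 8 12)(4 17 14 9)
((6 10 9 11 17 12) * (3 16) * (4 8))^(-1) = (3 16)(4 8)(6 12 17 11 9 10)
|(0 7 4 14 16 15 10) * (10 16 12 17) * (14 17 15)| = |(0 7 4 17 10)(12 15 16 14)| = 20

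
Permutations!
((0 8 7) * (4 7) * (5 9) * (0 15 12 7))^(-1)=((0 8 4)(5 9)(7 15 12))^(-1)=(0 4 8)(5 9)(7 12 15)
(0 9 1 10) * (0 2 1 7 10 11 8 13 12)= (0 9 7 10 2 1 11 8 13 12)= [9, 11, 1, 3, 4, 5, 6, 10, 13, 7, 2, 8, 0, 12]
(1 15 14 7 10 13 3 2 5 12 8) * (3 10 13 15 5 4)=(1 5 12 8)(2 4 3)(7 13 10 15 14)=[0, 5, 4, 2, 3, 12, 6, 13, 1, 9, 15, 11, 8, 10, 7, 14]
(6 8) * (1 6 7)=(1 6 8 7)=[0, 6, 2, 3, 4, 5, 8, 1, 7]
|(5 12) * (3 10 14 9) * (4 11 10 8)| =14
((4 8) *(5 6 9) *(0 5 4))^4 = (0 4 6)(5 8 9)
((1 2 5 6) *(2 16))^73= ((1 16 2 5 6))^73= (1 5 16 6 2)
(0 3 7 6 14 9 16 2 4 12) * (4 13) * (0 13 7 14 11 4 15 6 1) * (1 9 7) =[3, 0, 1, 14, 12, 5, 11, 9, 8, 16, 10, 4, 13, 15, 7, 6, 2] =(0 3 14 7 9 16 2 1)(4 12 13 15 6 11)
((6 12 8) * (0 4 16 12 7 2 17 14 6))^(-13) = (0 16 8 4 12)(2 14 7 17 6)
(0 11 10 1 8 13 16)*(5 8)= (0 11 10 1 5 8 13 16)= [11, 5, 2, 3, 4, 8, 6, 7, 13, 9, 1, 10, 12, 16, 14, 15, 0]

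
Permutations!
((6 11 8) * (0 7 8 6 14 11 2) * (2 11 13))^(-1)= (0 2 13 14 8 7)(6 11)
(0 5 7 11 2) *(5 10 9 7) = (0 10 9 7 11 2) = [10, 1, 0, 3, 4, 5, 6, 11, 8, 7, 9, 2]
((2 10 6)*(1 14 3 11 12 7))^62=((1 14 3 11 12 7)(2 10 6))^62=(1 3 12)(2 6 10)(7 14 11)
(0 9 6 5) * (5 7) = (0 9 6 7 5) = [9, 1, 2, 3, 4, 0, 7, 5, 8, 6]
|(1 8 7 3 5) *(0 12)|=|(0 12)(1 8 7 3 5)|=10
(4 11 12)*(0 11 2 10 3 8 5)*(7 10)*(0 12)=(0 11)(2 7 10 3 8 5 12 4)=[11, 1, 7, 8, 2, 12, 6, 10, 5, 9, 3, 0, 4]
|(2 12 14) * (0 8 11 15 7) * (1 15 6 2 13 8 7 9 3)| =|(0 7)(1 15 9 3)(2 12 14 13 8 11 6)| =28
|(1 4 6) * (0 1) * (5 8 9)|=12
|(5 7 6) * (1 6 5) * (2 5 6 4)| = |(1 4 2 5 7 6)| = 6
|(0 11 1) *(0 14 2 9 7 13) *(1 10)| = |(0 11 10 1 14 2 9 7 13)| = 9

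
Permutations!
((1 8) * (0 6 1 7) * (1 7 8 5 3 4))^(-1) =(8)(0 7 6)(1 4 3 5)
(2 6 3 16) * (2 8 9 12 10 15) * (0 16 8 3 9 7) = (0 16 3 8 7)(2 6 9 12 10 15) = [16, 1, 6, 8, 4, 5, 9, 0, 7, 12, 15, 11, 10, 13, 14, 2, 3]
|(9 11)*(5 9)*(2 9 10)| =5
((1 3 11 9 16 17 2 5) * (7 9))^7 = ((1 3 11 7 9 16 17 2 5))^7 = (1 2 16 7 3 5 17 9 11)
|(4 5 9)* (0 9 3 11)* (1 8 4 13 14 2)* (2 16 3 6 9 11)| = |(0 11)(1 8 4 5 6 9 13 14 16 3 2)| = 22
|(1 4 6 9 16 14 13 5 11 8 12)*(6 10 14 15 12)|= 13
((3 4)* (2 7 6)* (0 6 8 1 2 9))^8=(0 9 6)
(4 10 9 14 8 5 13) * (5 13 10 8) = (4 8 13)(5 10 9 14) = [0, 1, 2, 3, 8, 10, 6, 7, 13, 14, 9, 11, 12, 4, 5]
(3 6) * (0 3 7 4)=(0 3 6 7 4)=[3, 1, 2, 6, 0, 5, 7, 4]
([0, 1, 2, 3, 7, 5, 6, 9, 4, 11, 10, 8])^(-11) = (4 8 11 9 7)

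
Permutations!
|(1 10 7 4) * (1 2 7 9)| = 3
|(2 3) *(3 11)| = 3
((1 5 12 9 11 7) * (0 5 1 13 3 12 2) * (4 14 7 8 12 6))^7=(0 5 2)(3 6 4 14 7 13)(8 11 9 12)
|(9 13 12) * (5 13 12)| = 2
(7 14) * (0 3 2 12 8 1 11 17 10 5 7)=(0 3 2 12 8 1 11 17 10 5 7 14)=[3, 11, 12, 2, 4, 7, 6, 14, 1, 9, 5, 17, 8, 13, 0, 15, 16, 10]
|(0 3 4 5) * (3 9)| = 5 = |(0 9 3 4 5)|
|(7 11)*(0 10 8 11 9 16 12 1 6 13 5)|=|(0 10 8 11 7 9 16 12 1 6 13 5)|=12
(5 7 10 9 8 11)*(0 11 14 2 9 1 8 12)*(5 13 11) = (0 5 7 10 1 8 14 2 9 12)(11 13) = [5, 8, 9, 3, 4, 7, 6, 10, 14, 12, 1, 13, 0, 11, 2]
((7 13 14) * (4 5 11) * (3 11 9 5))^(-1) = ((3 11 4)(5 9)(7 13 14))^(-1) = (3 4 11)(5 9)(7 14 13)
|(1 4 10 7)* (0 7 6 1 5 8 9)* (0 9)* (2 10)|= 20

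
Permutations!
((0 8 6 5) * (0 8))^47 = ((5 8 6))^47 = (5 6 8)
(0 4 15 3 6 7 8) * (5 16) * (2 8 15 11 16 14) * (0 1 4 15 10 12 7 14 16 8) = (0 15 3 6 14 2)(1 4 11 8)(5 16)(7 10 12) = [15, 4, 0, 6, 11, 16, 14, 10, 1, 9, 12, 8, 7, 13, 2, 3, 5]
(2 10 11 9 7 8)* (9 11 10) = (11)(2 9 7 8) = [0, 1, 9, 3, 4, 5, 6, 8, 2, 7, 10, 11]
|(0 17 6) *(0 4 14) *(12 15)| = |(0 17 6 4 14)(12 15)| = 10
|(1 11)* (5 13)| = 2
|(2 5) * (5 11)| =|(2 11 5)| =3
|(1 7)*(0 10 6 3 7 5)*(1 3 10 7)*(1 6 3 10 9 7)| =|(0 1 5)(3 6 9 7 10)| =15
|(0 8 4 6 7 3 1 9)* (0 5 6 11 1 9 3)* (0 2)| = |(0 8 4 11 1 3 9 5 6 7 2)| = 11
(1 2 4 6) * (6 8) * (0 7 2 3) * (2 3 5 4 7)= [2, 5, 7, 0, 8, 4, 1, 3, 6]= (0 2 7 3)(1 5 4 8 6)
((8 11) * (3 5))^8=(11)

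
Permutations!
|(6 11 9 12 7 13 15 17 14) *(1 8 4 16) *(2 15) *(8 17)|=14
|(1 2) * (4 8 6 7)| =|(1 2)(4 8 6 7)| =4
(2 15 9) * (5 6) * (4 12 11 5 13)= (2 15 9)(4 12 11 5 6 13)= [0, 1, 15, 3, 12, 6, 13, 7, 8, 2, 10, 5, 11, 4, 14, 9]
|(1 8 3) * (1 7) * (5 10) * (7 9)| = |(1 8 3 9 7)(5 10)| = 10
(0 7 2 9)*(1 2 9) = [7, 2, 1, 3, 4, 5, 6, 9, 8, 0] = (0 7 9)(1 2)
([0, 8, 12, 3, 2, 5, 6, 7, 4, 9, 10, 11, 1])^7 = [0, 4, 1, 3, 12, 5, 6, 7, 2, 9, 10, 11, 8]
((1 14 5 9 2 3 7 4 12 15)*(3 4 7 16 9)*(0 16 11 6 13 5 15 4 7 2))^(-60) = (16)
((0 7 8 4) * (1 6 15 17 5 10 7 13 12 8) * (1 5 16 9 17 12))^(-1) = (0 4 8 12 15 6 1 13)(5 7 10)(9 16 17)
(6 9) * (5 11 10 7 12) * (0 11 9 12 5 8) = [11, 1, 2, 3, 4, 9, 12, 5, 0, 6, 7, 10, 8] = (0 11 10 7 5 9 6 12 8)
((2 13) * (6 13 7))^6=(2 6)(7 13)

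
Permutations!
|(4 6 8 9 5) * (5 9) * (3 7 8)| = |(9)(3 7 8 5 4 6)| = 6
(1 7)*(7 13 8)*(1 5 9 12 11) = (1 13 8 7 5 9 12 11) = [0, 13, 2, 3, 4, 9, 6, 5, 7, 12, 10, 1, 11, 8]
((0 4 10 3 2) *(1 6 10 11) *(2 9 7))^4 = (0 6 7 11 3)(1 9 4 10 2)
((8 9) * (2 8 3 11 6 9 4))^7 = (2 8 4)(3 9 6 11)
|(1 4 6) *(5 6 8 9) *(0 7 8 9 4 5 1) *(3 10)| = 8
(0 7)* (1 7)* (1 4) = [4, 7, 2, 3, 1, 5, 6, 0] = (0 4 1 7)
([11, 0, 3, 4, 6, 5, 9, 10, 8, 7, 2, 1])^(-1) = (0 1 11)(2 10 7 9 6 4 3)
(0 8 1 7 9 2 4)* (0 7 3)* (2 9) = (9)(0 8 1 3)(2 4 7) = [8, 3, 4, 0, 7, 5, 6, 2, 1, 9]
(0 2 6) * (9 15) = [2, 1, 6, 3, 4, 5, 0, 7, 8, 15, 10, 11, 12, 13, 14, 9] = (0 2 6)(9 15)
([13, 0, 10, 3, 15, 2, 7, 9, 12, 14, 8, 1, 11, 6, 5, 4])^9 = (0 8 14 13 12 5 6 11 2 7 1 10 9)(4 15)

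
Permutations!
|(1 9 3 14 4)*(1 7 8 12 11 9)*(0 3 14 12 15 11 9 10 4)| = 30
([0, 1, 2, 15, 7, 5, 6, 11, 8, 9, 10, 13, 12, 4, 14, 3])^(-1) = [0, 1, 2, 15, 13, 5, 6, 4, 8, 9, 10, 7, 12, 11, 14, 3]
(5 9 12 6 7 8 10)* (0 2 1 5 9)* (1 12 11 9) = (0 2 12 6 7 8 10 1 5)(9 11) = [2, 5, 12, 3, 4, 0, 7, 8, 10, 11, 1, 9, 6]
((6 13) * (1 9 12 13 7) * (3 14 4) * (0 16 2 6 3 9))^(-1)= (0 1 7 6 2 16)(3 13 12 9 4 14)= ((0 16 2 6 7 1)(3 14 4 9 12 13))^(-1)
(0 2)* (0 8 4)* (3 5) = (0 2 8 4)(3 5) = [2, 1, 8, 5, 0, 3, 6, 7, 4]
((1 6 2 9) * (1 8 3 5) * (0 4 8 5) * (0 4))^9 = ((1 6 2 9 5)(3 4 8))^9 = (1 5 9 2 6)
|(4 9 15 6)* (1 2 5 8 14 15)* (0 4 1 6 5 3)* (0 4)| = 12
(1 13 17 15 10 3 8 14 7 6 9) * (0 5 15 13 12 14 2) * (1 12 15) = (0 5 1 15 10 3 8 2)(6 9 12 14 7)(13 17) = [5, 15, 0, 8, 4, 1, 9, 6, 2, 12, 3, 11, 14, 17, 7, 10, 16, 13]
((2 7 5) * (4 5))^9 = (2 7 4 5)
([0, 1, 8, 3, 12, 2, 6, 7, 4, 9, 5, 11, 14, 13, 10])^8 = (2 8 4 12 14 10 5)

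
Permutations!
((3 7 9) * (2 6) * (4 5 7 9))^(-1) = (2 6)(3 9)(4 7 5)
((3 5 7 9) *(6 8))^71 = (3 9 7 5)(6 8) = ((3 5 7 9)(6 8))^71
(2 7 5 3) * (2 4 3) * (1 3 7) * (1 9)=(1 3 4 7 5 2 9)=[0, 3, 9, 4, 7, 2, 6, 5, 8, 1]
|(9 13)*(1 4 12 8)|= 4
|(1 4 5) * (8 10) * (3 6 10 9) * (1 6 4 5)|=8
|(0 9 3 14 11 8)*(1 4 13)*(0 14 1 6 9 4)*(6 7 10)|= 9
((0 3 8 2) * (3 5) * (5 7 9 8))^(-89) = ((0 7 9 8 2)(3 5))^(-89) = (0 7 9 8 2)(3 5)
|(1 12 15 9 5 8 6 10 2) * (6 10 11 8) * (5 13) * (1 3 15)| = |(1 12)(2 3 15 9 13 5 6 11 8 10)| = 10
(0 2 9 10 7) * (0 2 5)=(0 5)(2 9 10 7)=[5, 1, 9, 3, 4, 0, 6, 2, 8, 10, 7]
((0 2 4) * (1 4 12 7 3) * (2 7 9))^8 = (0 1 7 4 3)(2 9 12)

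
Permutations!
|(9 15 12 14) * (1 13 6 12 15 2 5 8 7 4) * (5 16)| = |(1 13 6 12 14 9 2 16 5 8 7 4)| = 12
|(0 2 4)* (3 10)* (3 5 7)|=12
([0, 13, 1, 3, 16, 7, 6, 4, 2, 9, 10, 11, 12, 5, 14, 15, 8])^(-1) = [0, 2, 8, 3, 7, 13, 6, 5, 16, 9, 10, 11, 12, 1, 14, 15, 4]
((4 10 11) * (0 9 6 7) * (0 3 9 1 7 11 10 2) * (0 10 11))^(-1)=((0 1 7 3 9 6)(2 10 11 4))^(-1)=(0 6 9 3 7 1)(2 4 11 10)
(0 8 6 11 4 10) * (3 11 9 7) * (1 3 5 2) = (0 8 6 9 7 5 2 1 3 11 4 10) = [8, 3, 1, 11, 10, 2, 9, 5, 6, 7, 0, 4]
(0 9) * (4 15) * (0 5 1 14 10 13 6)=(0 9 5 1 14 10 13 6)(4 15)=[9, 14, 2, 3, 15, 1, 0, 7, 8, 5, 13, 11, 12, 6, 10, 4]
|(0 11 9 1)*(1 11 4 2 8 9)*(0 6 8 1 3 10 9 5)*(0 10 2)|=|(0 4)(1 6 8 5 10 9 11 3 2)|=18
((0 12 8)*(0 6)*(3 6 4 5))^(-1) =((0 12 8 4 5 3 6))^(-1) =(0 6 3 5 4 8 12)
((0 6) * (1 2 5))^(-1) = ((0 6)(1 2 5))^(-1) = (0 6)(1 5 2)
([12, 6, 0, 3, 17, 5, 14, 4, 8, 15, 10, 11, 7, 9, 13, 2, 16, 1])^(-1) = [2, 17, 15, 3, 7, 5, 1, 12, 8, 13, 10, 11, 0, 14, 6, 9, 16, 4]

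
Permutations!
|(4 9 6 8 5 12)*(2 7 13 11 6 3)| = 11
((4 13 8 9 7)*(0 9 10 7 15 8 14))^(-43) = ((0 9 15 8 10 7 4 13 14))^(-43) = (0 15 10 4 14 9 8 7 13)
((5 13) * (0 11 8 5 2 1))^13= (0 1 2 13 5 8 11)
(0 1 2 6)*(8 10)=(0 1 2 6)(8 10)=[1, 2, 6, 3, 4, 5, 0, 7, 10, 9, 8]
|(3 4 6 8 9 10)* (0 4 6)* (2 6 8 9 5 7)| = 8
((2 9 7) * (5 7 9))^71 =(9)(2 7 5) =((9)(2 5 7))^71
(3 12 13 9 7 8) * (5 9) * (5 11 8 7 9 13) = (3 12 5 13 11 8) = [0, 1, 2, 12, 4, 13, 6, 7, 3, 9, 10, 8, 5, 11]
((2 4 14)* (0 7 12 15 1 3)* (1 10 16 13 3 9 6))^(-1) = ((0 7 12 15 10 16 13 3)(1 9 6)(2 4 14))^(-1) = (0 3 13 16 10 15 12 7)(1 6 9)(2 14 4)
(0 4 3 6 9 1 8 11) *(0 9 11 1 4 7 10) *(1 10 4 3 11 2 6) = (0 7 4 11 9 3 1 8 10)(2 6) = [7, 8, 6, 1, 11, 5, 2, 4, 10, 3, 0, 9]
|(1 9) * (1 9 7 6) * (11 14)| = |(1 7 6)(11 14)| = 6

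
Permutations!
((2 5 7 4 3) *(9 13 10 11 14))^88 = (2 4 5 3 7)(9 11 13 14 10)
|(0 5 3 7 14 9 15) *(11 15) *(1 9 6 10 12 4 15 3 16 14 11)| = 18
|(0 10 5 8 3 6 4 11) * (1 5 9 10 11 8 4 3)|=4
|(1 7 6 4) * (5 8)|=4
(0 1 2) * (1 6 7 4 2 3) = (0 6 7 4 2)(1 3) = [6, 3, 0, 1, 2, 5, 7, 4]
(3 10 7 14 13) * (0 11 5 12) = [11, 1, 2, 10, 4, 12, 6, 14, 8, 9, 7, 5, 0, 3, 13] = (0 11 5 12)(3 10 7 14 13)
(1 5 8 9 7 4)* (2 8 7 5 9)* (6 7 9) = [0, 6, 8, 3, 1, 9, 7, 4, 2, 5] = (1 6 7 4)(2 8)(5 9)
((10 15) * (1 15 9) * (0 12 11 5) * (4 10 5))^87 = (0 1 4)(5 9 11)(10 12 15)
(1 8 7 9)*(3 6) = [0, 8, 2, 6, 4, 5, 3, 9, 7, 1] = (1 8 7 9)(3 6)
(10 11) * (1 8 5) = (1 8 5)(10 11) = [0, 8, 2, 3, 4, 1, 6, 7, 5, 9, 11, 10]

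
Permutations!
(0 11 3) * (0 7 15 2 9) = (0 11 3 7 15 2 9) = [11, 1, 9, 7, 4, 5, 6, 15, 8, 0, 10, 3, 12, 13, 14, 2]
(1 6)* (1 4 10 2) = [0, 6, 1, 3, 10, 5, 4, 7, 8, 9, 2] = (1 6 4 10 2)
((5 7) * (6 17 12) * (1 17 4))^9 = (1 4 6 12 17)(5 7)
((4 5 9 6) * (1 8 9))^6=((1 8 9 6 4 5))^6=(9)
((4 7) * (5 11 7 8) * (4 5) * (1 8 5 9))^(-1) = ((1 8 4 5 11 7 9))^(-1) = (1 9 7 11 5 4 8)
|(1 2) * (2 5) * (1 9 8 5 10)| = 4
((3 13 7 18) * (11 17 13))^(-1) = (3 18 7 13 17 11)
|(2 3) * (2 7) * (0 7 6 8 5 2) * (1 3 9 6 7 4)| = 5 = |(0 4 1 3 7)(2 9 6 8 5)|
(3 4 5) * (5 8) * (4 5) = [0, 1, 2, 5, 8, 3, 6, 7, 4] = (3 5)(4 8)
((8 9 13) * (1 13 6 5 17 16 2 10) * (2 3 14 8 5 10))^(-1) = ((1 13 5 17 16 3 14 8 9 6 10))^(-1) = (1 10 6 9 8 14 3 16 17 5 13)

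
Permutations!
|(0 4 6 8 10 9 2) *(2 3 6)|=|(0 4 2)(3 6 8 10 9)|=15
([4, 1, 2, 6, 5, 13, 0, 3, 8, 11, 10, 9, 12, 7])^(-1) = (0 6 3 7 13 5 4)(9 11)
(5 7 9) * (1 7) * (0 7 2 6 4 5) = [7, 2, 6, 3, 5, 1, 4, 9, 8, 0] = (0 7 9)(1 2 6 4 5)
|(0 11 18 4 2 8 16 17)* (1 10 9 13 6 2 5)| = |(0 11 18 4 5 1 10 9 13 6 2 8 16 17)| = 14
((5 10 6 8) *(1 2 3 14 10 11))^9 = ((1 2 3 14 10 6 8 5 11))^9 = (14)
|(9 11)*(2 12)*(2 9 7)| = 5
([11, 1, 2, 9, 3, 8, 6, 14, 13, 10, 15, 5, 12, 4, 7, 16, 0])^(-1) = (0 16 15 10 9 3 4 13 8 5 11)(7 14)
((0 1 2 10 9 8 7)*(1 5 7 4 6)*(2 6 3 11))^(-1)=(0 7 5)(1 6)(2 11 3 4 8 9 10)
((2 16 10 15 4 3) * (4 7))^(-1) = ((2 16 10 15 7 4 3))^(-1) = (2 3 4 7 15 10 16)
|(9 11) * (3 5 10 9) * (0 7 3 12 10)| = 4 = |(0 7 3 5)(9 11 12 10)|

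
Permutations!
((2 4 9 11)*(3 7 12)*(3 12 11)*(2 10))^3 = ((12)(2 4 9 3 7 11 10))^3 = (12)(2 3 10 9 11 4 7)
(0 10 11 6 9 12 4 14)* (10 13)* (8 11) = [13, 1, 2, 3, 14, 5, 9, 7, 11, 12, 8, 6, 4, 10, 0] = (0 13 10 8 11 6 9 12 4 14)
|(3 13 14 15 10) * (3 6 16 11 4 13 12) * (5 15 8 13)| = 42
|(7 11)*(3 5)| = |(3 5)(7 11)| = 2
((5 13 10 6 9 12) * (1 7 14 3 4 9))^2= (1 14 4 12 13 6 7 3 9 5 10)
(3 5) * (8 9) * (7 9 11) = [0, 1, 2, 5, 4, 3, 6, 9, 11, 8, 10, 7] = (3 5)(7 9 8 11)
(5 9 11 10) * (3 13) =[0, 1, 2, 13, 4, 9, 6, 7, 8, 11, 5, 10, 12, 3] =(3 13)(5 9 11 10)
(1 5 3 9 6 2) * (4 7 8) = (1 5 3 9 6 2)(4 7 8) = [0, 5, 1, 9, 7, 3, 2, 8, 4, 6]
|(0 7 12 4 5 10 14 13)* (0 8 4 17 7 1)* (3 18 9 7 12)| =|(0 1)(3 18 9 7)(4 5 10 14 13 8)(12 17)| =12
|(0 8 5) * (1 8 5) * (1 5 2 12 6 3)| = 8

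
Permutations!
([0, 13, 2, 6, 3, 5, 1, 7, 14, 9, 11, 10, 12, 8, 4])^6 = [0, 6, 2, 4, 14, 5, 3, 7, 13, 9, 10, 11, 12, 1, 8]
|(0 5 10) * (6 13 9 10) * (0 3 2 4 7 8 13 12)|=|(0 5 6 12)(2 4 7 8 13 9 10 3)|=8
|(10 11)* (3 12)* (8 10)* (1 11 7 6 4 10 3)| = 20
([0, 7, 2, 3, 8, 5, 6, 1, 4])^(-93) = [0, 7, 2, 3, 8, 5, 6, 1, 4]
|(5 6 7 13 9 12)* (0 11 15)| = 6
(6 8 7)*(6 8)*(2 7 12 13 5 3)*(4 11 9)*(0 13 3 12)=(0 13 5 12 3 2 7 8)(4 11 9)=[13, 1, 7, 2, 11, 12, 6, 8, 0, 4, 10, 9, 3, 5]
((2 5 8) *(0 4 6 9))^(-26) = ((0 4 6 9)(2 5 8))^(-26) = (0 6)(2 5 8)(4 9)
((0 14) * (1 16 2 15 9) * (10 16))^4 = ((0 14)(1 10 16 2 15 9))^4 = (1 15 16)(2 10 9)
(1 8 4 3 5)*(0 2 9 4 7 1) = (0 2 9 4 3 5)(1 8 7) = [2, 8, 9, 5, 3, 0, 6, 1, 7, 4]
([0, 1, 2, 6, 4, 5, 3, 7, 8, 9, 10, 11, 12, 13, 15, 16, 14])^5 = (3 6)(14 16 15)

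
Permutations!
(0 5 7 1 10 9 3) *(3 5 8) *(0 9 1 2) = [8, 10, 0, 9, 4, 7, 6, 2, 3, 5, 1] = (0 8 3 9 5 7 2)(1 10)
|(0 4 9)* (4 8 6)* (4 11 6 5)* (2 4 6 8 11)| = |(0 11 8 5 6 2 4 9)| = 8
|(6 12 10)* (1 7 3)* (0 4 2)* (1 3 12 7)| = 12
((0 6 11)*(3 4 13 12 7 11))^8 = ((0 6 3 4 13 12 7 11))^8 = (13)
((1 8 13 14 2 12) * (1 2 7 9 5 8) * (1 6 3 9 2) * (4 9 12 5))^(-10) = (1 3)(2 8 14)(5 13 7)(6 12)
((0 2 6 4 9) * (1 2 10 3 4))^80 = (10)(1 6 2) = ((0 10 3 4 9)(1 2 6))^80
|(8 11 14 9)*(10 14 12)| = 6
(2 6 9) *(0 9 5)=(0 9 2 6 5)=[9, 1, 6, 3, 4, 0, 5, 7, 8, 2]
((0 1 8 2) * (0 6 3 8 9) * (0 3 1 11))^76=((0 11)(1 9 3 8 2 6))^76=(11)(1 2 3)(6 8 9)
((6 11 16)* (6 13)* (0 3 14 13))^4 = ((0 3 14 13 6 11 16))^4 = (0 6 3 11 14 16 13)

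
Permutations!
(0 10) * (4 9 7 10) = (0 4 9 7 10) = [4, 1, 2, 3, 9, 5, 6, 10, 8, 7, 0]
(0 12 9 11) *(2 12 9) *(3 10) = [9, 1, 12, 10, 4, 5, 6, 7, 8, 11, 3, 0, 2] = (0 9 11)(2 12)(3 10)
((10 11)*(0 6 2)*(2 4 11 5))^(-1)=(0 2 5 10 11 4 6)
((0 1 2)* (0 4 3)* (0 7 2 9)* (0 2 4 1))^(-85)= ((1 9 2)(3 7 4))^(-85)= (1 2 9)(3 4 7)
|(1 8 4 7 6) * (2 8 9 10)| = 8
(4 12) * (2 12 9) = [0, 1, 12, 3, 9, 5, 6, 7, 8, 2, 10, 11, 4] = (2 12 4 9)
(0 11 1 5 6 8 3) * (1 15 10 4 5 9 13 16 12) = [11, 9, 2, 0, 5, 6, 8, 7, 3, 13, 4, 15, 1, 16, 14, 10, 12] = (0 11 15 10 4 5 6 8 3)(1 9 13 16 12)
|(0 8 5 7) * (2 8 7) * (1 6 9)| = 6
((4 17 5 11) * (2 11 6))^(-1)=(2 6 5 17 4 11)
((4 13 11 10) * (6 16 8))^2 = (4 11)(6 8 16)(10 13)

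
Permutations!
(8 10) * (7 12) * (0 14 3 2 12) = (0 14 3 2 12 7)(8 10) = [14, 1, 12, 2, 4, 5, 6, 0, 10, 9, 8, 11, 7, 13, 3]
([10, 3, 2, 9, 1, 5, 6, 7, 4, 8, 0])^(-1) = [10, 4, 2, 1, 8, 5, 6, 7, 9, 3, 0]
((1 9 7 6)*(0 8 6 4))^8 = ((0 8 6 1 9 7 4))^8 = (0 8 6 1 9 7 4)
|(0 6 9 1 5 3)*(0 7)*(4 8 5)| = |(0 6 9 1 4 8 5 3 7)| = 9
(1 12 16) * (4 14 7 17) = (1 12 16)(4 14 7 17) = [0, 12, 2, 3, 14, 5, 6, 17, 8, 9, 10, 11, 16, 13, 7, 15, 1, 4]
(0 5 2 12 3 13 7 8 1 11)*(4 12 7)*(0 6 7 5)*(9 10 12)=(1 11 6 7 8)(2 5)(3 13 4 9 10 12)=[0, 11, 5, 13, 9, 2, 7, 8, 1, 10, 12, 6, 3, 4]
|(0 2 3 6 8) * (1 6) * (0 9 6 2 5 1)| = |(0 5 1 2 3)(6 8 9)| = 15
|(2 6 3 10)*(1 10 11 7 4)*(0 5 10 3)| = |(0 5 10 2 6)(1 3 11 7 4)| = 5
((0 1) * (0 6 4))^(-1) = ((0 1 6 4))^(-1) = (0 4 6 1)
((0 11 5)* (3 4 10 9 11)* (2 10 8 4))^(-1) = ((0 3 2 10 9 11 5)(4 8))^(-1) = (0 5 11 9 10 2 3)(4 8)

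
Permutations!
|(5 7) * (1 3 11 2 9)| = 10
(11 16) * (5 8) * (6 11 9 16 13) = (5 8)(6 11 13)(9 16) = [0, 1, 2, 3, 4, 8, 11, 7, 5, 16, 10, 13, 12, 6, 14, 15, 9]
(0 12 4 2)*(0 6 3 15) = (0 12 4 2 6 3 15) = [12, 1, 6, 15, 2, 5, 3, 7, 8, 9, 10, 11, 4, 13, 14, 0]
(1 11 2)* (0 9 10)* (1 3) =(0 9 10)(1 11 2 3) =[9, 11, 3, 1, 4, 5, 6, 7, 8, 10, 0, 2]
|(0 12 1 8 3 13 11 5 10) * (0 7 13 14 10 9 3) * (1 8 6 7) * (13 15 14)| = 30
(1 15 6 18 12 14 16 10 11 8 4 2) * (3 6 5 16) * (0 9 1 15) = (0 9 1)(2 15 5 16 10 11 8 4)(3 6 18 12 14) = [9, 0, 15, 6, 2, 16, 18, 7, 4, 1, 11, 8, 14, 13, 3, 5, 10, 17, 12]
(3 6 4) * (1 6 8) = (1 6 4 3 8) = [0, 6, 2, 8, 3, 5, 4, 7, 1]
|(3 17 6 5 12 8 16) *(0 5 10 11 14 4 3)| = |(0 5 12 8 16)(3 17 6 10 11 14 4)| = 35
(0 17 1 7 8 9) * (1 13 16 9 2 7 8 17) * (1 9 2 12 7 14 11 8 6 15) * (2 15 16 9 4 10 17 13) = (0 4 10 17 2 14 11 8 12 7 13 9)(1 6 16 15) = [4, 6, 14, 3, 10, 5, 16, 13, 12, 0, 17, 8, 7, 9, 11, 1, 15, 2]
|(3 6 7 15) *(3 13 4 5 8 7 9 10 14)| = 30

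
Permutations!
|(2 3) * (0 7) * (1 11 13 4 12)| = 10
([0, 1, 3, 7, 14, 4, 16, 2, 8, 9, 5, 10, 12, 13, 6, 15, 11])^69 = (4 5 10 11 16 6 14)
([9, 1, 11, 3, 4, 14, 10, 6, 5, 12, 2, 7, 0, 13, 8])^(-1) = (0 12 9)(2 10 6 7 11)(5 8 14)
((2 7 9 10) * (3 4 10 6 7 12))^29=(2 10 4 3 12)(6 9 7)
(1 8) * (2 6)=(1 8)(2 6)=[0, 8, 6, 3, 4, 5, 2, 7, 1]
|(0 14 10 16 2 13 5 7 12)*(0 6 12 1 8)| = 10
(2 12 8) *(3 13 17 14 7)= [0, 1, 12, 13, 4, 5, 6, 3, 2, 9, 10, 11, 8, 17, 7, 15, 16, 14]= (2 12 8)(3 13 17 14 7)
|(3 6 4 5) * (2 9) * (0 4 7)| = 6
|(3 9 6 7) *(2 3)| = |(2 3 9 6 7)| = 5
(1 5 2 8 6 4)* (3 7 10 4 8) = (1 5 2 3 7 10 4)(6 8) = [0, 5, 3, 7, 1, 2, 8, 10, 6, 9, 4]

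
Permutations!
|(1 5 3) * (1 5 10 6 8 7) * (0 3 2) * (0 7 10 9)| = |(0 3 5 2 7 1 9)(6 8 10)| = 21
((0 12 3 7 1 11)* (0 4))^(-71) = (0 4 11 1 7 3 12)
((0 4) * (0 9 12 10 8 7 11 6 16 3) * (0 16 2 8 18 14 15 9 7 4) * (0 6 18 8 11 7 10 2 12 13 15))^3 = ((0 6 12 2 11 18 14)(3 16)(4 10 8)(9 13 15))^3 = (0 2 14 12 18 6 11)(3 16)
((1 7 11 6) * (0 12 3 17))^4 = (17)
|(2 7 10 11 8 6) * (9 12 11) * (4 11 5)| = |(2 7 10 9 12 5 4 11 8 6)| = 10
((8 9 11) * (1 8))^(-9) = (1 11 9 8)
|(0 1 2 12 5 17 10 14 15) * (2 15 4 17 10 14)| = |(0 1 15)(2 12 5 10)(4 17 14)| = 12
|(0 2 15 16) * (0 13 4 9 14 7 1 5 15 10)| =|(0 2 10)(1 5 15 16 13 4 9 14 7)| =9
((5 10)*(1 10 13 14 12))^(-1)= (1 12 14 13 5 10)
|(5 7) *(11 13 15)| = 6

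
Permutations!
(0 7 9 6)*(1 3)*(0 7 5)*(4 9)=(0 5)(1 3)(4 9 6 7)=[5, 3, 2, 1, 9, 0, 7, 4, 8, 6]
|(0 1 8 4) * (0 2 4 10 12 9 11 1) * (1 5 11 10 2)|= |(1 8 2 4)(5 11)(9 10 12)|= 12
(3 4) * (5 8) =(3 4)(5 8) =[0, 1, 2, 4, 3, 8, 6, 7, 5]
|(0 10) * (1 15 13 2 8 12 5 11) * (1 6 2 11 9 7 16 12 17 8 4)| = 70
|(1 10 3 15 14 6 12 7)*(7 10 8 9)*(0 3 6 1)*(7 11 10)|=|(0 3 15 14 1 8 9 11 10 6 12 7)|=12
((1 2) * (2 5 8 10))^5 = ((1 5 8 10 2))^5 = (10)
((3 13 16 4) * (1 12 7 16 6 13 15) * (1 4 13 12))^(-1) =(3 4 15)(6 13 16 7 12)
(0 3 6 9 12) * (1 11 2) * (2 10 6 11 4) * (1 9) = (0 3 11 10 6 1 4 2 9 12) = [3, 4, 9, 11, 2, 5, 1, 7, 8, 12, 6, 10, 0]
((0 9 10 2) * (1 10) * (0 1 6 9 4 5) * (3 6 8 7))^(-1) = (0 5 4)(1 2 10)(3 7 8 9 6)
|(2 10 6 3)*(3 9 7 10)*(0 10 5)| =6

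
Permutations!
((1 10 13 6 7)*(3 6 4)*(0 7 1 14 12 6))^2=((0 7 14 12 6 1 10 13 4 3))^2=(0 14 6 10 4)(1 13 3 7 12)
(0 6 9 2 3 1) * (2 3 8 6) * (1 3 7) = (0 2 8 6 9 7 1) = [2, 0, 8, 3, 4, 5, 9, 1, 6, 7]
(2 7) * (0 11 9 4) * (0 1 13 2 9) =(0 11)(1 13 2 7 9 4) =[11, 13, 7, 3, 1, 5, 6, 9, 8, 4, 10, 0, 12, 2]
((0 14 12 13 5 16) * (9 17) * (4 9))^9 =(17)(0 13)(5 14)(12 16)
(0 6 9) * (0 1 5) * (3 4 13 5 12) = [6, 12, 2, 4, 13, 0, 9, 7, 8, 1, 10, 11, 3, 5] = (0 6 9 1 12 3 4 13 5)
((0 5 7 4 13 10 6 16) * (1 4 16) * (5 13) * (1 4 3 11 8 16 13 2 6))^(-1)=(0 16 8 11 3 1 10 13 7 5 4 6 2)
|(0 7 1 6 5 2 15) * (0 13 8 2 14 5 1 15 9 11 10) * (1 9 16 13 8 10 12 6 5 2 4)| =12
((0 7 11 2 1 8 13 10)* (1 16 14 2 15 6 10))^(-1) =(0 10 6 15 11 7)(1 13 8)(2 14 16)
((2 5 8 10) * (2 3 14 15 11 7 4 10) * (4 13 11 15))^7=(15)(2 5 8)(3 10 4 14)(7 13 11)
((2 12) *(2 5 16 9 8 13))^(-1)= ((2 12 5 16 9 8 13))^(-1)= (2 13 8 9 16 5 12)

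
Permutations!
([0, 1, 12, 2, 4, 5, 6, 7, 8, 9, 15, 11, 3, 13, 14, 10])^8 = [0, 1, 3, 12, 4, 5, 6, 7, 8, 9, 10, 11, 2, 13, 14, 15]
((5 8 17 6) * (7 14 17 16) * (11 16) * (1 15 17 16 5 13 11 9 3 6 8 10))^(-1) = ((1 15 17 8 9 3 6 13 11 5 10)(7 14 16))^(-1) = (1 10 5 11 13 6 3 9 8 17 15)(7 16 14)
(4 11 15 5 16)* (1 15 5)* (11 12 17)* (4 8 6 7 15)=(1 4 12 17 11 5 16 8 6 7 15)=[0, 4, 2, 3, 12, 16, 7, 15, 6, 9, 10, 5, 17, 13, 14, 1, 8, 11]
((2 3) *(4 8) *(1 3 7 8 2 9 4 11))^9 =((1 3 9 4 2 7 8 11))^9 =(1 3 9 4 2 7 8 11)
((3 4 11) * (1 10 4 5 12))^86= (1 4 3 12 10 11 5)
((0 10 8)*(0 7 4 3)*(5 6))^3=(0 7)(3 8)(4 10)(5 6)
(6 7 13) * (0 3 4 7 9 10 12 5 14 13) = [3, 1, 2, 4, 7, 14, 9, 0, 8, 10, 12, 11, 5, 6, 13] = (0 3 4 7)(5 14 13 6 9 10 12)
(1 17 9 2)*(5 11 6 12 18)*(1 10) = (1 17 9 2 10)(5 11 6 12 18) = [0, 17, 10, 3, 4, 11, 12, 7, 8, 2, 1, 6, 18, 13, 14, 15, 16, 9, 5]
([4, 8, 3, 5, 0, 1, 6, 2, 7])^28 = [0, 3, 8, 7, 4, 2, 6, 1, 5]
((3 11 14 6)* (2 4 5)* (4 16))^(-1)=(2 5 4 16)(3 6 14 11)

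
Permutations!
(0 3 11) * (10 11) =(0 3 10 11) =[3, 1, 2, 10, 4, 5, 6, 7, 8, 9, 11, 0]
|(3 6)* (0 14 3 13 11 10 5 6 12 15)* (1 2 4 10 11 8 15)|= |(0 14 3 12 1 2 4 10 5 6 13 8 15)|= 13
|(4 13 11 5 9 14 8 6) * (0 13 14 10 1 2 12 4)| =13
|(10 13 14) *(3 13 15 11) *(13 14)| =5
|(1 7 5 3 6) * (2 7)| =|(1 2 7 5 3 6)| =6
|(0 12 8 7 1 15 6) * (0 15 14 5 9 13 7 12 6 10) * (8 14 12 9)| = 8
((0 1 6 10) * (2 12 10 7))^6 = (0 10 12 2 7 6 1)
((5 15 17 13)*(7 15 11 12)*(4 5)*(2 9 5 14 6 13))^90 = (2 5 12 15)(4 6)(7 17 9 11)(13 14)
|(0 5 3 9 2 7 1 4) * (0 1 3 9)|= |(0 5 9 2 7 3)(1 4)|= 6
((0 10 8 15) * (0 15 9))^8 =(15) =((15)(0 10 8 9))^8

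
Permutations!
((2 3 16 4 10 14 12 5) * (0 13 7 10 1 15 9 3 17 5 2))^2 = (0 7 14 2 5 13 10 12 17)(1 9 16)(3 4 15)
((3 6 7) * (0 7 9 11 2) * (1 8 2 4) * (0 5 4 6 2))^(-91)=((0 7 3 2 5 4 1 8)(6 9 11))^(-91)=(0 4 3 8 5 7 1 2)(6 11 9)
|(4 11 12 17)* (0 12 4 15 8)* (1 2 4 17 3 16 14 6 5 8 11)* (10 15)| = |(0 12 3 16 14 6 5 8)(1 2 4)(10 15 11 17)| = 24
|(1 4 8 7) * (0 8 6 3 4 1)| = 3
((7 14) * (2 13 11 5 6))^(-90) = ((2 13 11 5 6)(7 14))^(-90) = (14)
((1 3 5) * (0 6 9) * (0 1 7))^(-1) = ((0 6 9 1 3 5 7))^(-1) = (0 7 5 3 1 9 6)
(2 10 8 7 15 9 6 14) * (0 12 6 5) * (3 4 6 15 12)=[3, 1, 10, 4, 6, 0, 14, 12, 7, 5, 8, 11, 15, 13, 2, 9]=(0 3 4 6 14 2 10 8 7 12 15 9 5)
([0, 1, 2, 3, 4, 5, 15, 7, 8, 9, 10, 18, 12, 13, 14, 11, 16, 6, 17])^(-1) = [0, 1, 2, 3, 4, 5, 17, 7, 8, 9, 10, 15, 12, 13, 14, 6, 16, 18, 11]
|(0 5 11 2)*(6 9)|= |(0 5 11 2)(6 9)|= 4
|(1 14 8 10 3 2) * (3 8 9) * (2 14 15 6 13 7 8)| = 24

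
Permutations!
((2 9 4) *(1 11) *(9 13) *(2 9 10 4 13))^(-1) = ((1 11)(4 9 13 10))^(-1) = (1 11)(4 10 13 9)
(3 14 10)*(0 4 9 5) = (0 4 9 5)(3 14 10) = [4, 1, 2, 14, 9, 0, 6, 7, 8, 5, 3, 11, 12, 13, 10]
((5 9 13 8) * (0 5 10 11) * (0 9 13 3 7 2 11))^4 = (0 10 8 13 5)(2 7 3 9 11)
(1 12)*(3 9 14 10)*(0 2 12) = [2, 0, 12, 9, 4, 5, 6, 7, 8, 14, 3, 11, 1, 13, 10] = (0 2 12 1)(3 9 14 10)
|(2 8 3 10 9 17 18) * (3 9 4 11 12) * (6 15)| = |(2 8 9 17 18)(3 10 4 11 12)(6 15)| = 10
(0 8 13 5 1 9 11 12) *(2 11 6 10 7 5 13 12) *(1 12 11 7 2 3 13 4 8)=[1, 9, 7, 13, 8, 12, 10, 5, 11, 6, 2, 3, 0, 4]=(0 1 9 6 10 2 7 5 12)(3 13 4 8 11)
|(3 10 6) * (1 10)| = 4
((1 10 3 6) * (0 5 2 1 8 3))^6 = (0 5 2 1 10)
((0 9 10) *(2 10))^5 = (0 9 2 10)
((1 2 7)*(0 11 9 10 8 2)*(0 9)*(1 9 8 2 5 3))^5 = (0 11)(1 8 5 3)(2 7 9 10)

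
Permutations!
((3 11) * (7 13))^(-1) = ((3 11)(7 13))^(-1) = (3 11)(7 13)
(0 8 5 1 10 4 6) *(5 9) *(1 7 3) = (0 8 9 5 7 3 1 10 4 6) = [8, 10, 2, 1, 6, 7, 0, 3, 9, 5, 4]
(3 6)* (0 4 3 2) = (0 4 3 6 2) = [4, 1, 0, 6, 3, 5, 2]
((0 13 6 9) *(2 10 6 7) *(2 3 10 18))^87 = ((0 13 7 3 10 6 9)(2 18))^87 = (0 3 9 7 6 13 10)(2 18)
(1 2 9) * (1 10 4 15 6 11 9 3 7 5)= (1 2 3 7 5)(4 15 6 11 9 10)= [0, 2, 3, 7, 15, 1, 11, 5, 8, 10, 4, 9, 12, 13, 14, 6]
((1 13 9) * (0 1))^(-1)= ((0 1 13 9))^(-1)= (0 9 13 1)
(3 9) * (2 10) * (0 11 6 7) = (0 11 6 7)(2 10)(3 9) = [11, 1, 10, 9, 4, 5, 7, 0, 8, 3, 2, 6]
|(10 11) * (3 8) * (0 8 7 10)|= |(0 8 3 7 10 11)|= 6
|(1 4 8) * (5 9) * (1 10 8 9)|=4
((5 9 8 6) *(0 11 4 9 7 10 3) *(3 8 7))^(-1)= (0 3 5 6 8 10 7 9 4 11)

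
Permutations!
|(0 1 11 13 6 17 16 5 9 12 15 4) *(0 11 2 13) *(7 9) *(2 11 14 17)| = 9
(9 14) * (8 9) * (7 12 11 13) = [0, 1, 2, 3, 4, 5, 6, 12, 9, 14, 10, 13, 11, 7, 8] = (7 12 11 13)(8 9 14)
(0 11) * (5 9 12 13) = (0 11)(5 9 12 13) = [11, 1, 2, 3, 4, 9, 6, 7, 8, 12, 10, 0, 13, 5]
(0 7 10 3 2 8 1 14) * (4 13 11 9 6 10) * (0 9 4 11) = [7, 14, 8, 2, 13, 5, 10, 11, 1, 6, 3, 4, 12, 0, 9] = (0 7 11 4 13)(1 14 9 6 10 3 2 8)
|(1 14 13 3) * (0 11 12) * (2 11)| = |(0 2 11 12)(1 14 13 3)| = 4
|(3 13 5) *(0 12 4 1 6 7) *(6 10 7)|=6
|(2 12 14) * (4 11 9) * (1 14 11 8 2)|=|(1 14)(2 12 11 9 4 8)|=6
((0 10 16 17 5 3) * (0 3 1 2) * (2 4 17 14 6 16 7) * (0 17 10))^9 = (1 10 2 5 4 7 17)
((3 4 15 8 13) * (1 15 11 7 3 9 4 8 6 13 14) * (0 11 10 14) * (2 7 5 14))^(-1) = ((0 11 5 14 1 15 6 13 9 4 10 2 7 3 8))^(-1) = (0 8 3 7 2 10 4 9 13 6 15 1 14 5 11)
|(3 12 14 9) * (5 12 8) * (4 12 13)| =|(3 8 5 13 4 12 14 9)| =8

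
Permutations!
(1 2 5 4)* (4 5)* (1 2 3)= (5)(1 3)(2 4)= [0, 3, 4, 1, 2, 5]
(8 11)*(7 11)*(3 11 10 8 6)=(3 11 6)(7 10 8)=[0, 1, 2, 11, 4, 5, 3, 10, 7, 9, 8, 6]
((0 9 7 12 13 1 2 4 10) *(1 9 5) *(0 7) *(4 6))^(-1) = ((0 5 1 2 6 4 10 7 12 13 9))^(-1) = (0 9 13 12 7 10 4 6 2 1 5)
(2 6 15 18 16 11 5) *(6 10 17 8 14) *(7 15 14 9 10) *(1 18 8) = (1 18 16 11 5 2 7 15 8 9 10 17)(6 14) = [0, 18, 7, 3, 4, 2, 14, 15, 9, 10, 17, 5, 12, 13, 6, 8, 11, 1, 16]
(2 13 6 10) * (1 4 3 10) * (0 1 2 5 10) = (0 1 4 3)(2 13 6)(5 10) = [1, 4, 13, 0, 3, 10, 2, 7, 8, 9, 5, 11, 12, 6]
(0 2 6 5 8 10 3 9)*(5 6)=[2, 1, 5, 9, 4, 8, 6, 7, 10, 0, 3]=(0 2 5 8 10 3 9)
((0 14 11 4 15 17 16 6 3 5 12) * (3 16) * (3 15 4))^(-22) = ((0 14 11 3 5 12)(6 16)(15 17))^(-22) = (17)(0 11 5)(3 12 14)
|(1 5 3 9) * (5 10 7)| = 6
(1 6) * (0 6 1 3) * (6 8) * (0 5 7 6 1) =(0 8 1)(3 5 7 6) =[8, 0, 2, 5, 4, 7, 3, 6, 1]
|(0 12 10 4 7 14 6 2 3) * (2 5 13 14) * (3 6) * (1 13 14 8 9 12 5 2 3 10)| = |(0 5 14 10 4 7 3)(1 13 8 9 12)(2 6)| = 70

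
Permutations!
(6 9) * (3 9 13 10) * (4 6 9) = [0, 1, 2, 4, 6, 5, 13, 7, 8, 9, 3, 11, 12, 10] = (3 4 6 13 10)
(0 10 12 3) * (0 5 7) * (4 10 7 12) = (0 7)(3 5 12)(4 10) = [7, 1, 2, 5, 10, 12, 6, 0, 8, 9, 4, 11, 3]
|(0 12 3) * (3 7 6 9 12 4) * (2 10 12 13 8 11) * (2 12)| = |(0 4 3)(2 10)(6 9 13 8 11 12 7)| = 42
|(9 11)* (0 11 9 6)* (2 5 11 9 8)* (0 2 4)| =4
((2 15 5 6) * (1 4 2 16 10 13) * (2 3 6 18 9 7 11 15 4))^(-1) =(1 13 10 16 6 3 4 2)(5 15 11 7 9 18)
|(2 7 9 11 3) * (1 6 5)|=|(1 6 5)(2 7 9 11 3)|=15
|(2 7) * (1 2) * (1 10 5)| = 5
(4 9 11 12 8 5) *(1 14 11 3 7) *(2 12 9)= (1 14 11 9 3 7)(2 12 8 5 4)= [0, 14, 12, 7, 2, 4, 6, 1, 5, 3, 10, 9, 8, 13, 11]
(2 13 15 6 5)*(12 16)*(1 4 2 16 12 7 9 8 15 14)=[0, 4, 13, 3, 2, 16, 5, 9, 15, 8, 10, 11, 12, 14, 1, 6, 7]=(1 4 2 13 14)(5 16 7 9 8 15 6)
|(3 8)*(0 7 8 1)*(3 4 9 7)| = 12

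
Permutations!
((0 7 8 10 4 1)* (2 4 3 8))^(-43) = (0 2 1 7 4)(3 10 8)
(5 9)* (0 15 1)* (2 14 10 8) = (0 15 1)(2 14 10 8)(5 9) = [15, 0, 14, 3, 4, 9, 6, 7, 2, 5, 8, 11, 12, 13, 10, 1]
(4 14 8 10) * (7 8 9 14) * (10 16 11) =[0, 1, 2, 3, 7, 5, 6, 8, 16, 14, 4, 10, 12, 13, 9, 15, 11] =(4 7 8 16 11 10)(9 14)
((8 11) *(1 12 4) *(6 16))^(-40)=(16)(1 4 12)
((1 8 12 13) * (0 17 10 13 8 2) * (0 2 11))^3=(0 13)(1 17)(8 12)(10 11)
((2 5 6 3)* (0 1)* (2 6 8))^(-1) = (0 1)(2 8 5)(3 6)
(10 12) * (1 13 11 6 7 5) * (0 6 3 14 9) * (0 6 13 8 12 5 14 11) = [13, 8, 2, 11, 4, 1, 7, 14, 12, 6, 5, 3, 10, 0, 9] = (0 13)(1 8 12 10 5)(3 11)(6 7 14 9)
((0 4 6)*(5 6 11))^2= (0 11 6 4 5)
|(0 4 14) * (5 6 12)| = 3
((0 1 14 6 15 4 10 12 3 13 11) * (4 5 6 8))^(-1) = (0 11 13 3 12 10 4 8 14 1)(5 15 6)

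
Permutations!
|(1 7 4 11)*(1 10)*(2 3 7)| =7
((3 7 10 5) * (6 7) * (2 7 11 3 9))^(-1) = (2 9 5 10 7)(3 11 6)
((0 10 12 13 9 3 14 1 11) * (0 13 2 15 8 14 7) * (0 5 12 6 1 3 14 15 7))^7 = (0 14 13 1 10 3 9 11 6)(2 12 5 7)(8 15) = ((0 10 6 1 11 13 9 14 3)(2 7 5 12)(8 15))^7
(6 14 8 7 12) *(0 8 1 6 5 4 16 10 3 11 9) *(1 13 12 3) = (0 8 7 3 11 9)(1 6 14 13 12 5 4 16 10) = [8, 6, 2, 11, 16, 4, 14, 3, 7, 0, 1, 9, 5, 12, 13, 15, 10]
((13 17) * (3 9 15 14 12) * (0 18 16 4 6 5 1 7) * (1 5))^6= (0 7 1 6 4 16 18)(3 9 15 14 12)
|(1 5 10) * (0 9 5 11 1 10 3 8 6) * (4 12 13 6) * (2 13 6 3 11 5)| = |(0 9 2 13 3 8 4 12 6)(1 5 11)| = 9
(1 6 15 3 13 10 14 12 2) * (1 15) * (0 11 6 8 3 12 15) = (0 11 6 1 8 3 13 10 14 15 12 2) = [11, 8, 0, 13, 4, 5, 1, 7, 3, 9, 14, 6, 2, 10, 15, 12]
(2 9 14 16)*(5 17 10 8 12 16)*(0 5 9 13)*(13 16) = (0 5 17 10 8 12 13)(2 16)(9 14) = [5, 1, 16, 3, 4, 17, 6, 7, 12, 14, 8, 11, 13, 0, 9, 15, 2, 10]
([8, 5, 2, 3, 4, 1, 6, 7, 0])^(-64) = [0, 1, 2, 3, 4, 5, 6, 7, 8]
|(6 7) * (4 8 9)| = 6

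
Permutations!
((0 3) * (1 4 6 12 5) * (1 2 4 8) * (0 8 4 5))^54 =((0 3 8 1 4 6 12)(2 5))^54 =(0 6 1 3 12 4 8)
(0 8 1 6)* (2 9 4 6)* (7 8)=[7, 2, 9, 3, 6, 5, 0, 8, 1, 4]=(0 7 8 1 2 9 4 6)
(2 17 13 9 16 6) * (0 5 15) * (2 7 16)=(0 5 15)(2 17 13 9)(6 7 16)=[5, 1, 17, 3, 4, 15, 7, 16, 8, 2, 10, 11, 12, 9, 14, 0, 6, 13]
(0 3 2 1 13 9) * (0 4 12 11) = [3, 13, 1, 2, 12, 5, 6, 7, 8, 4, 10, 0, 11, 9] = (0 3 2 1 13 9 4 12 11)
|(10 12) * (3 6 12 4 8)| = 6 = |(3 6 12 10 4 8)|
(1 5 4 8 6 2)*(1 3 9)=(1 5 4 8 6 2 3 9)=[0, 5, 3, 9, 8, 4, 2, 7, 6, 1]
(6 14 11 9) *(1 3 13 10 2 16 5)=(1 3 13 10 2 16 5)(6 14 11 9)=[0, 3, 16, 13, 4, 1, 14, 7, 8, 6, 2, 9, 12, 10, 11, 15, 5]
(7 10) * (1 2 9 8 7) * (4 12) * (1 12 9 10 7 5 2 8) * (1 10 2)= (1 8 5)(4 9 10 12)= [0, 8, 2, 3, 9, 1, 6, 7, 5, 10, 12, 11, 4]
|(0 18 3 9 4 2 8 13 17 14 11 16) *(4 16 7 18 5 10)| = 15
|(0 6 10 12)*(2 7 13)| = 12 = |(0 6 10 12)(2 7 13)|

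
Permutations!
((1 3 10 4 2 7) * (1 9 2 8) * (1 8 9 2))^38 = (1 4 3 9 10)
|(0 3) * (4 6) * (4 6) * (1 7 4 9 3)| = |(0 1 7 4 9 3)| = 6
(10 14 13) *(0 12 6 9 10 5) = [12, 1, 2, 3, 4, 0, 9, 7, 8, 10, 14, 11, 6, 5, 13] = (0 12 6 9 10 14 13 5)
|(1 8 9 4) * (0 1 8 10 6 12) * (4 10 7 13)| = |(0 1 7 13 4 8 9 10 6 12)| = 10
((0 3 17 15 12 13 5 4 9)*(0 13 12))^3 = (0 15 17 3)(4 5 13 9)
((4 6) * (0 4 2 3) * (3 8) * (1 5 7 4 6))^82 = ((0 6 2 8 3)(1 5 7 4))^82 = (0 2 3 6 8)(1 7)(4 5)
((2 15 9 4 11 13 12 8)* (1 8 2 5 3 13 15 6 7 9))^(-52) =((1 8 5 3 13 12 2 6 7 9 4 11 15))^(-52) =(15)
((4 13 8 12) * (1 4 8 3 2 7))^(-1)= ((1 4 13 3 2 7)(8 12))^(-1)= (1 7 2 3 13 4)(8 12)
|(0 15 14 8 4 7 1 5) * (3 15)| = |(0 3 15 14 8 4 7 1 5)| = 9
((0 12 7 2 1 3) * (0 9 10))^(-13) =((0 12 7 2 1 3 9 10))^(-13) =(0 2 9 12 1 10 7 3)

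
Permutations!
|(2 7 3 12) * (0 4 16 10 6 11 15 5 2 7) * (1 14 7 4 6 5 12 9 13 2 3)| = 39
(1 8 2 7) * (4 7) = (1 8 2 4 7) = [0, 8, 4, 3, 7, 5, 6, 1, 2]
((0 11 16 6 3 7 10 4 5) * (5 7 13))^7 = ((0 11 16 6 3 13 5)(4 7 10))^7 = (16)(4 7 10)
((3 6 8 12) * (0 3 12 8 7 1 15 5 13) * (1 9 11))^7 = ((0 3 6 7 9 11 1 15 5 13))^7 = (0 15 9 3 5 11 6 13 1 7)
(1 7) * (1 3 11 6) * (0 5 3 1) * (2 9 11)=(0 5 3 2 9 11 6)(1 7)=[5, 7, 9, 2, 4, 3, 0, 1, 8, 11, 10, 6]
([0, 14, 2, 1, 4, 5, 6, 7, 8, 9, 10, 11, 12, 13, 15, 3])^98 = [0, 15, 2, 14, 4, 5, 6, 7, 8, 9, 10, 11, 12, 13, 3, 1]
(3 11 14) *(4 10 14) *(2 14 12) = (2 14 3 11 4 10 12) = [0, 1, 14, 11, 10, 5, 6, 7, 8, 9, 12, 4, 2, 13, 3]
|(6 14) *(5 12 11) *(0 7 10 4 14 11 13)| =10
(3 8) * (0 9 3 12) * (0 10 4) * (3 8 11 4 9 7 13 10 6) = (0 7 13 10 9 8 12 6 3 11 4) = [7, 1, 2, 11, 0, 5, 3, 13, 12, 8, 9, 4, 6, 10]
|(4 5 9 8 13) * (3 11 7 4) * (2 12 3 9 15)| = |(2 12 3 11 7 4 5 15)(8 13 9)| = 24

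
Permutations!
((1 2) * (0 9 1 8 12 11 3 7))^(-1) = ((0 9 1 2 8 12 11 3 7))^(-1) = (0 7 3 11 12 8 2 1 9)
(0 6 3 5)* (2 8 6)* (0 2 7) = (0 7)(2 8 6 3 5) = [7, 1, 8, 5, 4, 2, 3, 0, 6]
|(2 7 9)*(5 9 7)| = 3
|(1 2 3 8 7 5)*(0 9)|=|(0 9)(1 2 3 8 7 5)|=6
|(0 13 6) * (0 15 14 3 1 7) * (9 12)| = 8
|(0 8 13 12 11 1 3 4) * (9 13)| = |(0 8 9 13 12 11 1 3 4)| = 9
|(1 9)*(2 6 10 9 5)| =6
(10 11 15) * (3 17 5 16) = (3 17 5 16)(10 11 15) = [0, 1, 2, 17, 4, 16, 6, 7, 8, 9, 11, 15, 12, 13, 14, 10, 3, 5]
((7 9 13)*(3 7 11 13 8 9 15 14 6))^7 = (3 15 6 7 14)(8 9)(11 13)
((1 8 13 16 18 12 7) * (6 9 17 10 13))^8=((1 8 6 9 17 10 13 16 18 12 7))^8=(1 18 10 6 7 16 17 8 12 13 9)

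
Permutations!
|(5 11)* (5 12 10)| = |(5 11 12 10)| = 4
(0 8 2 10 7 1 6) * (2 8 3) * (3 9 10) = (0 9 10 7 1 6)(2 3) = [9, 6, 3, 2, 4, 5, 0, 1, 8, 10, 7]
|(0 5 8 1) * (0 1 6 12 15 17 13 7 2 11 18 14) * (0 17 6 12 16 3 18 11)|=14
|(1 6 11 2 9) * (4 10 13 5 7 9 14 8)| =|(1 6 11 2 14 8 4 10 13 5 7 9)| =12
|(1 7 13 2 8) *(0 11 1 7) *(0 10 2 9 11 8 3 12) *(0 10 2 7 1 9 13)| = |(13)(0 8 1 2 3 12 10 7)(9 11)| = 8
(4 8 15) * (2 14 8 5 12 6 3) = (2 14 8 15 4 5 12 6 3) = [0, 1, 14, 2, 5, 12, 3, 7, 15, 9, 10, 11, 6, 13, 8, 4]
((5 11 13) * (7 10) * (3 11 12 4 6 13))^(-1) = (3 11)(4 12 5 13 6)(7 10)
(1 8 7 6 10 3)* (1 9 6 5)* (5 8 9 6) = (1 9 5)(3 6 10)(7 8) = [0, 9, 2, 6, 4, 1, 10, 8, 7, 5, 3]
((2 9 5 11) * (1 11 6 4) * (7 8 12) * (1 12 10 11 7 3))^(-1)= ((1 7 8 10 11 2 9 5 6 4 12 3))^(-1)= (1 3 12 4 6 5 9 2 11 10 8 7)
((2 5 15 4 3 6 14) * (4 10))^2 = ((2 5 15 10 4 3 6 14))^2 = (2 15 4 6)(3 14 5 10)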